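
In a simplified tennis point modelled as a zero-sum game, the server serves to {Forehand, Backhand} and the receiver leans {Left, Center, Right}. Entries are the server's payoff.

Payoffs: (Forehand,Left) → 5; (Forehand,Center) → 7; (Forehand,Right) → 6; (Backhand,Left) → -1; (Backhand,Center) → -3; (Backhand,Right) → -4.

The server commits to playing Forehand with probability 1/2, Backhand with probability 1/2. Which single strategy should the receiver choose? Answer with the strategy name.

Right

If the receiver plays Left, the server's expected payoff is (1/2)·5 + (1/2)·(-1) = 2.
If the receiver plays Center, the server's expected payoff is (1/2)·7 + (1/2)·(-3) = 2.
If the receiver plays Right, the server's expected payoff is (1/2)·6 + (1/2)·(-4) = 1.
The receiver minimizes the server's payoff; the smallest is 1, so the best response is Right.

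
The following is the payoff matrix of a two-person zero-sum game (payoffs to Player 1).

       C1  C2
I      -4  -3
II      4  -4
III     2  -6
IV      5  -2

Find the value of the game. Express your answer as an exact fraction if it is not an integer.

-2

Row minima: I → -4, II → -4, III → -6, IV → -2; maximin = -2.
Column maxima: C1 → 5, C2 → -2; minimax = -2.
Since maximin = minimax = -2, there is a saddle point and the value is -2.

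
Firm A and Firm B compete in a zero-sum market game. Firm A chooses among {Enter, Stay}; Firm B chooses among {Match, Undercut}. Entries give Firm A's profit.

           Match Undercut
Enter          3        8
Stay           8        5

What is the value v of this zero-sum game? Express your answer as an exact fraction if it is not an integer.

Row minima: Enter → 3, Stay → 5; maximin = 5.
Column maxima: Match → 8, Undercut → 8; minimax = 8.
5 ≠ 8, so there is no saddle point; optimal play is mixed.
Let Firm A play Enter with probability p. Expected payoff against Match: 3p + 8(1−p) = −5p + 8; against Undercut: 8p + 5(1−p) = 3p + 5.
Setting these equal: −5p + 8 = 3p + 5 ⇒ −8p = -3 ⇒ p = 3/8, and the value is (-5)·(3/8) + 8 = 49/8.
For Firm B: with q = P(Match), equating Enter's and Stay's payoffs gives −5q + 8 = 3q + 5 ⇒ q = 3/8.

49/8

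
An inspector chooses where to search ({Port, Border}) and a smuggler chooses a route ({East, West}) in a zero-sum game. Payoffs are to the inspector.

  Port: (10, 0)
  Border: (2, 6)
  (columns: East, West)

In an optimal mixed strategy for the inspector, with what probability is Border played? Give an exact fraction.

5/7

Row minima: Port → 0, Border → 2; maximin = 2.
Column maxima: East → 10, West → 6; minimax = 6.
2 ≠ 6, so there is no saddle point; optimal play is mixed.
Let the inspector play Port with probability p. Expected payoff against East: 10p + 2(1−p) = 8p + 2; against West: 0p + 6(1−p) = −6p + 6.
Setting these equal: 8p + 2 = −6p + 6 ⇒ 14p = 4 ⇒ p = 2/7, and the value is (8)·(2/7) + 2 = 30/7.
For the smuggler: with q = P(East), equating Port's and Border's payoffs gives 10q = −4q + 6 ⇒ q = 3/7.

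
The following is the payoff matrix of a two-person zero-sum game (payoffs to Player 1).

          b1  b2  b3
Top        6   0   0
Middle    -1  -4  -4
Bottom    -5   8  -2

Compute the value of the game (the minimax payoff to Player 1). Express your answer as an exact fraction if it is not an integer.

Row minima: Top → 0, Middle → -4, Bottom → -5; maximin = 0.
Column maxima: b1 → 6, b2 → 8, b3 → 0; minimax = 0.
Since maximin = minimax = 0, there is a saddle point and the value is 0.

0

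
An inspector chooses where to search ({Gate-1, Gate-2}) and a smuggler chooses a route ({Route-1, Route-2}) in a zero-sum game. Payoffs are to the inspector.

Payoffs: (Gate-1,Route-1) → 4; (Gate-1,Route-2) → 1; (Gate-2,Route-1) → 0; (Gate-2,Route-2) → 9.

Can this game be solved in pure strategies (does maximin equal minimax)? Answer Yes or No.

Row minima: Gate-1 → 1, Gate-2 → 0; maximin = 1.
Column maxima: Route-1 → 4, Route-2 → 9; minimax = 4.
1 ≠ 4, so no pure-strategy equilibrium exists.

No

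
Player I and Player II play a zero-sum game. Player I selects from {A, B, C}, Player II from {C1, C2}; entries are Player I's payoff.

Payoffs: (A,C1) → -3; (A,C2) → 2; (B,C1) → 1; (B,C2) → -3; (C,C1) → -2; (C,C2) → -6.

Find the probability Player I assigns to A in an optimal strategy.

4/9

Row minima: A → -3, B → -3, C → -6; maximin = -3.
Column maxima: C1 → 1, C2 → 2; minimax = 1.
-3 ≠ 1, so there is no saddle point; optimal play is mixed.
C is strictly dominated by B, so Player I never plays it.
On the remaining 2×2 (A, B vs C1, C2):
Let Player I play A with probability p. Expected payoff against C1: (-3)p + 1(1−p) = −4p + 1; against C2: 2p + (-3)(1−p) = 5p − 3.
Setting these equal: −4p + 1 = 5p − 3 ⇒ −9p = -4 ⇒ p = 4/9, and the value is (-4)·(4/9) + 1 = -7/9.
For Player II: with q = P(C1), equating A's and B's payoffs gives −5q + 2 = 4q − 3 ⇒ q = 5/9.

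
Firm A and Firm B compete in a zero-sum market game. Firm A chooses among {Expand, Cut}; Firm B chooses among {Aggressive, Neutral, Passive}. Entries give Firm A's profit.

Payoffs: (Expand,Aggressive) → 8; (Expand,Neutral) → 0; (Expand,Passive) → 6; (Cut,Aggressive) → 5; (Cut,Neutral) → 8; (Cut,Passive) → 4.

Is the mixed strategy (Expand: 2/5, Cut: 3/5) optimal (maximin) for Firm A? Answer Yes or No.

Against Aggressive this mix gives (2/5)·8 + (3/5)·5 = 31/5.
Against Neutral this mix gives (2/5)·0 + (3/5)·8 = 24/5.
Against Passive this mix gives (2/5)·6 + (3/5)·4 = 24/5.
All of Firm B's active replies (Neutral, Passive) yield 24/5, and no column does worse for Firm A. The mix makes Firm B indifferent and guarantees 24/5, so it is optimal.

Yes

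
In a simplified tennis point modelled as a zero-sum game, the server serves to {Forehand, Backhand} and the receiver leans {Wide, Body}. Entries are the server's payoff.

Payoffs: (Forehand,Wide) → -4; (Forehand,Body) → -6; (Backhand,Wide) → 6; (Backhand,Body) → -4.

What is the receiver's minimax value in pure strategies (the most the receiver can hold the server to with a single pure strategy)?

-4

Column maxima: Wide → 6, Body → -4.
The smallest of these is -4.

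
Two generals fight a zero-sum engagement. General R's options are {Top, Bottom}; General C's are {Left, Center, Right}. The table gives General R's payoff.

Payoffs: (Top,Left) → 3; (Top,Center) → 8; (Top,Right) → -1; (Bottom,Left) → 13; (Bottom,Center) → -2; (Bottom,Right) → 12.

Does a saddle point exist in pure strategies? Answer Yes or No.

Row minima: Top → -1, Bottom → -2; maximin = -1.
Column maxima: Left → 13, Center → 8, Right → 12; minimax = 8.
-1 ≠ 8, so no pure-strategy equilibrium exists.

No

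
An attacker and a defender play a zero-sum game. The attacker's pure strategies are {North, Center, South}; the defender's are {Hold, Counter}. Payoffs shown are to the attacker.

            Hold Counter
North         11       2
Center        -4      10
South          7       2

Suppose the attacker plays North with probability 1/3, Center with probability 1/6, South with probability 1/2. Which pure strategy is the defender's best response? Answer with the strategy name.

If the defender plays Hold, the attacker's expected payoff is (1/3)·11 + (1/6)·(-4) + (1/2)·7 = 13/2.
If the defender plays Counter, the attacker's expected payoff is (1/3)·2 + (1/6)·10 + (1/2)·2 = 10/3.
The defender minimizes the attacker's payoff; the smallest is 10/3, so the best response is Counter.

Counter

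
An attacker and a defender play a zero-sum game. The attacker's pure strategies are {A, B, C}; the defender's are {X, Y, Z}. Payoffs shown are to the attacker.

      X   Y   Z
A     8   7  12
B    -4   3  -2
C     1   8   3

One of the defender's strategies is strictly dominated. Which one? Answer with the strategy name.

Z

X holds the attacker's payoff strictly below Z in every row: 8 < 12, -4 < -2, 1 < 3.
So Z is strictly dominated for the defender.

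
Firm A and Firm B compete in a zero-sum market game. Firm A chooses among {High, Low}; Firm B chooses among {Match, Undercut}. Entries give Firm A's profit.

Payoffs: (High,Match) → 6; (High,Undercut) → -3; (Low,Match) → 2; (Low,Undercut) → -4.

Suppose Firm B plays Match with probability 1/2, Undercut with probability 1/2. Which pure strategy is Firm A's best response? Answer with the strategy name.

High

Expected payoff of High: (1/2)·6 + (1/2)·(-3) = 3/2.
Expected payoff of Low: (1/2)·2 + (1/2)·(-4) = -1.
The largest is 3/2, so Firm A's best response is High.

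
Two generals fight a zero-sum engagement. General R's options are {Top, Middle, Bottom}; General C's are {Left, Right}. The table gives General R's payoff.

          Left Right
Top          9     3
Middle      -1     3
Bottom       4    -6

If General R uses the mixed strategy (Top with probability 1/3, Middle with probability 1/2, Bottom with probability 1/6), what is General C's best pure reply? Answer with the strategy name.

If General C plays Left, General R's expected payoff is (1/3)·9 + (1/2)·(-1) + (1/6)·4 = 19/6.
If General C plays Right, General R's expected payoff is (1/3)·3 + (1/2)·3 + (1/6)·(-6) = 3/2.
General C minimizes General R's payoff; the smallest is 3/2, so the best response is Right.

Right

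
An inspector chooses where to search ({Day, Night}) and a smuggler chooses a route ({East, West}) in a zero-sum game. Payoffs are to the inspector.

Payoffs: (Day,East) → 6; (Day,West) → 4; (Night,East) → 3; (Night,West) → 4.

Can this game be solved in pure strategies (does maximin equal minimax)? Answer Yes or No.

Yes

Row minima: Day → 4, Night → 3; maximin = 4.
Column maxima: East → 6, West → 4; minimax = 4.
maximin = minimax = 4, so a saddle point exists.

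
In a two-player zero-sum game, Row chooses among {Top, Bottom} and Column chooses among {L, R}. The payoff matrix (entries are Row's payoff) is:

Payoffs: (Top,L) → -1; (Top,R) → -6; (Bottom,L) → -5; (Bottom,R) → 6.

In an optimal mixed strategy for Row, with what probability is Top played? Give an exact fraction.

11/16

Row minima: Top → -6, Bottom → -5; maximin = -5.
Column maxima: L → -1, R → 6; minimax = -1.
-5 ≠ -1, so there is no saddle point; optimal play is mixed.
Let Row play Top with probability p. Expected payoff against L: (-1)p + (-5)(1−p) = 4p − 5; against R: (-6)p + 6(1−p) = −12p + 6.
Setting these equal: 4p − 5 = −12p + 6 ⇒ 16p = 11 ⇒ p = 11/16, and the value is (4)·(11/16) − 5 = -9/4.
For Column: with q = P(L), equating Top's and Bottom's payoffs gives 5q − 6 = −11q + 6 ⇒ q = 3/4.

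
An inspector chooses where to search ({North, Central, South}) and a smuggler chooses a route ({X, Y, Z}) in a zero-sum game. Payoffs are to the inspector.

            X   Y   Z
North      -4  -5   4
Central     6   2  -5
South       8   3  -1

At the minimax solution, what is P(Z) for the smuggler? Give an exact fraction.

8/13

Row minima: North → -5, Central → -5, South → -1; maximin = -1.
Column maxima: X → 8, Y → 3, Z → 4; minimax = 3.
-1 ≠ 3, so there is no saddle point; optimal play is mixed.
Central is strictly dominated by South, so the inspector never plays it.
X is strictly dominated by Y (it gives the inspector strictly more in every row), so the smuggler never plays it.
On the remaining 2×2 (North, South vs Y, Z):
Let the inspector play North with probability p. Expected payoff against Y: (-5)p + 3(1−p) = −8p + 3; against Z: 4p + (-1)(1−p) = 5p − 1.
Setting these equal: −8p + 3 = 5p − 1 ⇒ −13p = -4 ⇒ p = 4/13, and the value is (-8)·(4/13) + 3 = 7/13.
For the smuggler: with q = P(Y), equating North's and South's payoffs gives −9q + 4 = 4q − 1 ⇒ q = 5/13.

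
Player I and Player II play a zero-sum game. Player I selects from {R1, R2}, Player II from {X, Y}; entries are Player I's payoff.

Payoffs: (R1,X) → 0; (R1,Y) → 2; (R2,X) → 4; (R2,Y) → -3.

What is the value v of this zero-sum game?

Row minima: R1 → 0, R2 → -3; maximin = 0.
Column maxima: X → 4, Y → 2; minimax = 2.
0 ≠ 2, so there is no saddle point; optimal play is mixed.
Let Player I play R1 with probability p. Expected payoff against X: 0p + 4(1−p) = −4p + 4; against Y: 2p + (-3)(1−p) = 5p − 3.
Setting these equal: −4p + 4 = 5p − 3 ⇒ −9p = -7 ⇒ p = 7/9, and the value is (-4)·(7/9) + 4 = 8/9.
For Player II: with q = P(X), equating R1's and R2's payoffs gives −2q + 2 = 7q − 3 ⇒ q = 5/9.

8/9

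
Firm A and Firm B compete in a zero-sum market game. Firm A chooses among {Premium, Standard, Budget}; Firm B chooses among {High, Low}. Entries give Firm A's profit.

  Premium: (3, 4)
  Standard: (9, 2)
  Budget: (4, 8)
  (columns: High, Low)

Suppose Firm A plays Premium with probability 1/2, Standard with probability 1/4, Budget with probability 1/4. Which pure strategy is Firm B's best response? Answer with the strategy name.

If Firm B plays High, Firm A's expected payoff is (1/2)·3 + (1/4)·9 + (1/4)·4 = 19/4.
If Firm B plays Low, Firm A's expected payoff is (1/2)·4 + (1/4)·2 + (1/4)·8 = 9/2.
Firm B minimizes Firm A's payoff; the smallest is 9/2, so the best response is Low.

Low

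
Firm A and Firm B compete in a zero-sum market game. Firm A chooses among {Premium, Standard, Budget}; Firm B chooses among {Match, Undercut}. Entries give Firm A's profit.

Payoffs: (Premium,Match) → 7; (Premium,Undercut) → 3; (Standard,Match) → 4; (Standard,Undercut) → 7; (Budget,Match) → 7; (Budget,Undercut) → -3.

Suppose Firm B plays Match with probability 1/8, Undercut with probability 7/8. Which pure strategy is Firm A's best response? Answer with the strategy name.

Standard

Expected payoff of Premium: (1/8)·7 + (7/8)·3 = 7/2.
Expected payoff of Standard: (1/8)·4 + (7/8)·7 = 53/8.
Expected payoff of Budget: (1/8)·7 + (7/8)·(-3) = -7/4.
The largest is 53/8, so Firm A's best response is Standard.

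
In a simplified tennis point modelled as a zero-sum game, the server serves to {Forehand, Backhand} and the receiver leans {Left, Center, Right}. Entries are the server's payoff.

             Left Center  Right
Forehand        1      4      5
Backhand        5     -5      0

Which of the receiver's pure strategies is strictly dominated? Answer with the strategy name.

Right

Center holds the server's payoff strictly below Right in every row: 4 < 5, -5 < 0.
So Right is strictly dominated for the receiver.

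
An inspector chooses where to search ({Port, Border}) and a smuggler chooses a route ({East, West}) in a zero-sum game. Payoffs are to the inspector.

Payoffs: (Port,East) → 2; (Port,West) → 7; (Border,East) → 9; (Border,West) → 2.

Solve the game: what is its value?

59/12

Row minima: Port → 2, Border → 2; maximin = 2.
Column maxima: East → 9, West → 7; minimax = 7.
2 ≠ 7, so there is no saddle point; optimal play is mixed.
Let the inspector play Port with probability p. Expected payoff against East: 2p + 9(1−p) = −7p + 9; against West: 7p + 2(1−p) = 5p + 2.
Setting these equal: −7p + 9 = 5p + 2 ⇒ −12p = -7 ⇒ p = 7/12, and the value is (-7)·(7/12) + 9 = 59/12.
For the smuggler: with q = P(East), equating Port's and Border's payoffs gives −5q + 7 = 7q + 2 ⇒ q = 5/12.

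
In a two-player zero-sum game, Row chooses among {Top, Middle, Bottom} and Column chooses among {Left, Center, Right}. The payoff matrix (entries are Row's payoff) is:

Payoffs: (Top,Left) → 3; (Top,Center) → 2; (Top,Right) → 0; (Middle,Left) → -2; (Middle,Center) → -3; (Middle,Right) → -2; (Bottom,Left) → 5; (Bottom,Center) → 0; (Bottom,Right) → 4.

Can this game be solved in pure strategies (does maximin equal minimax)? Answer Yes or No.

No

Row minima: Top → 0, Middle → -3, Bottom → 0; maximin = 0.
Column maxima: Left → 5, Center → 2, Right → 4; minimax = 2.
0 ≠ 2, so no pure-strategy equilibrium exists.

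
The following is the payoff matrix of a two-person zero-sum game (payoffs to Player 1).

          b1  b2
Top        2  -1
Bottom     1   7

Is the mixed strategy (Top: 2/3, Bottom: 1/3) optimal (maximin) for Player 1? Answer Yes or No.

Against b1 this mix gives (2/3)·2 + (1/3)·1 = 5/3.
Against b2 this mix gives (2/3)·(-1) + (1/3)·7 = 5/3.
All of Player 2's active replies (b1, b2) yield 5/3, and no column does worse for Player 1. The mix makes Player 2 indifferent and guarantees 5/3, so it is optimal.

Yes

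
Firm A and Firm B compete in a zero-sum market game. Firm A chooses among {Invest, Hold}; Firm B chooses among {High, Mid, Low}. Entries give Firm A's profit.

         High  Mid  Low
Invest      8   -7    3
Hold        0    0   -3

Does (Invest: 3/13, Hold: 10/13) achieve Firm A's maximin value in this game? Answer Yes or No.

Against High this mix gives (3/13)·8 + (10/13)·0 = 24/13.
Against Mid this mix gives (3/13)·(-7) + (10/13)·0 = -21/13.
Against Low this mix gives (3/13)·3 + (10/13)·(-3) = -21/13.
All of Firm B's active replies (Mid, Low) yield -21/13, and no column does worse for Firm A. The mix makes Firm B indifferent and guarantees -21/13, so it is optimal.

Yes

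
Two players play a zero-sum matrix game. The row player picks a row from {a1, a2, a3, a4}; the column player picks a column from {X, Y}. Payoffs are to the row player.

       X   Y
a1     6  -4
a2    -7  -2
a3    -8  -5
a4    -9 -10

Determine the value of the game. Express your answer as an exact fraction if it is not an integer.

-8/3

Row minima: a1 → -4, a2 → -7, a3 → -8, a4 → -10; maximin = -4.
Column maxima: X → 6, Y → -2; minimax = -2.
-4 ≠ -2, so there is no saddle point; optimal play is mixed.
a3 is strictly dominated by a1, so the row player never plays it.
a4 is strictly dominated by a1, so the row player never plays it.
On the remaining 2×2 (a1, a2 vs X, Y):
Let the row player play a1 with probability p. Expected payoff against X: 6p + (-7)(1−p) = 13p − 7; against Y: (-4)p + (-2)(1−p) = −2p − 2.
Setting these equal: 13p − 7 = −2p − 2 ⇒ 15p = 5 ⇒ p = 1/3, and the value is (13)·(1/3) − 7 = -8/3.
For the column player: with q = P(X), equating a1's and a2's payoffs gives 10q − 4 = −5q − 2 ⇒ q = 2/15.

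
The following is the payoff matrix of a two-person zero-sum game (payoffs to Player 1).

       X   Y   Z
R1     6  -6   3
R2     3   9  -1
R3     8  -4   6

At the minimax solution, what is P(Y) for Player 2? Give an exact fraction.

Row minima: R1 → -6, R2 → -1, R3 → -4; maximin = -1.
Column maxima: X → 8, Y → 9, Z → 6; minimax = 6.
-1 ≠ 6, so there is no saddle point; optimal play is mixed.
R1 is strictly dominated by R3, so Player 1 never plays it.
X is strictly dominated by Z (it gives Player 1 strictly more in every row), so Player 2 never plays it.
On the remaining 2×2 (R2, R3 vs Y, Z):
Let Player 1 play R2 with probability p. Expected payoff against Y: 9p + (-4)(1−p) = 13p − 4; against Z: (-1)p + 6(1−p) = −7p + 6.
Setting these equal: 13p − 4 = −7p + 6 ⇒ 20p = 10 ⇒ p = 1/2, and the value is (13)·(1/2) − 4 = 5/2.
For Player 2: with q = P(Y), equating R2's and R3's payoffs gives 10q − 1 = −10q + 6 ⇒ q = 7/20.

7/20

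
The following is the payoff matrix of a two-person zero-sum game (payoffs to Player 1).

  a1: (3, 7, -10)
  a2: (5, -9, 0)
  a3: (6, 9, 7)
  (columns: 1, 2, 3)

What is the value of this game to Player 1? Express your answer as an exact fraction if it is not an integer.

Row minima: a1 → -10, a2 → -9, a3 → 6; maximin = 6.
Column maxima: 1 → 6, 2 → 9, 3 → 7; minimax = 6.
Since maximin = minimax = 6, there is a saddle point and the value is 6.

6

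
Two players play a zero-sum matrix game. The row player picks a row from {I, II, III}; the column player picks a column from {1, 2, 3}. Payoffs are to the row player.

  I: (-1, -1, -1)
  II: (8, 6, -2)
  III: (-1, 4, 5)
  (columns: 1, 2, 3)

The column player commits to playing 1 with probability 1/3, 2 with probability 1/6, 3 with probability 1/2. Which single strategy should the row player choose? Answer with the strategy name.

Expected payoff of I: (1/3)·(-1) + (1/6)·(-1) + (1/2)·(-1) = -1.
Expected payoff of II: (1/3)·8 + (1/6)·6 + (1/2)·(-2) = 8/3.
Expected payoff of III: (1/3)·(-1) + (1/6)·4 + (1/2)·5 = 17/6.
The largest is 17/6, so the row player's best response is III.

III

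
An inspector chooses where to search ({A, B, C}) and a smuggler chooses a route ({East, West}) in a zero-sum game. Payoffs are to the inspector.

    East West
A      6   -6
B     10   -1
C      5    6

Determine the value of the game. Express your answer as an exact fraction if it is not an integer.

Row minima: A → -6, B → -1, C → 5; maximin = 5.
Column maxima: East → 10, West → 6; minimax = 6.
5 ≠ 6, so there is no saddle point; optimal play is mixed.
A is strictly dominated by B, so the inspector never plays it.
On the remaining 2×2 (B, C vs East, West):
Let the inspector play B with probability p. Expected payoff against East: 10p + 5(1−p) = 5p + 5; against West: (-1)p + 6(1−p) = −7p + 6.
Setting these equal: 5p + 5 = −7p + 6 ⇒ 12p = 1 ⇒ p = 1/12, and the value is (5)·(1/12) + 5 = 65/12.
For the smuggler: with q = P(East), equating B's and C's payoffs gives 11q − 1 = −q + 6 ⇒ q = 7/12.

65/12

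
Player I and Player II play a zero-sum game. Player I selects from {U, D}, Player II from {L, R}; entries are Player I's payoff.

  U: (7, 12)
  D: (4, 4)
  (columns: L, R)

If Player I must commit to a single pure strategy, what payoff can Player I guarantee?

Row minima: U → 7, D → 4.
The best of these is 7.

7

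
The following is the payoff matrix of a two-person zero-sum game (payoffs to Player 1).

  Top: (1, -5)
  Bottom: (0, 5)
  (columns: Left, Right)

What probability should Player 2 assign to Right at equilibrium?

Row minima: Top → -5, Bottom → 0; maximin = 0.
Column maxima: Left → 1, Right → 5; minimax = 1.
0 ≠ 1, so there is no saddle point; optimal play is mixed.
Let Player 1 play Top with probability p. Expected payoff against Left: 1p + 0(1−p) = p; against Right: (-5)p + 5(1−p) = −10p + 5.
Setting these equal: p = −10p + 5 ⇒ 11p = 5 ⇒ p = 5/11, and the value is (1)·(5/11) = 5/11.
For Player 2: with q = P(Left), equating Top's and Bottom's payoffs gives 6q − 5 = −5q + 5 ⇒ q = 10/11.

1/11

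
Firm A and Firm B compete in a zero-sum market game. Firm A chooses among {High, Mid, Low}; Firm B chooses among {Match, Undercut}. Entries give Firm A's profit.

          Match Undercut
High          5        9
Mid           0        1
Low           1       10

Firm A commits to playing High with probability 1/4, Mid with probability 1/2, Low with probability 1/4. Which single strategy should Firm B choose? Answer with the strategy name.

If Firm B plays Match, Firm A's expected payoff is (1/4)·5 + (1/2)·0 + (1/4)·1 = 3/2.
If Firm B plays Undercut, Firm A's expected payoff is (1/4)·9 + (1/2)·1 + (1/4)·10 = 21/4.
Firm B minimizes Firm A's payoff; the smallest is 3/2, so the best response is Match.

Match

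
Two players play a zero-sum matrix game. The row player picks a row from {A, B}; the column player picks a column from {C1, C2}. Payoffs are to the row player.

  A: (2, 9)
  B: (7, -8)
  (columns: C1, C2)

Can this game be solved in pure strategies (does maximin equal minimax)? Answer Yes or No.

Row minima: A → 2, B → -8; maximin = 2.
Column maxima: C1 → 7, C2 → 9; minimax = 7.
2 ≠ 7, so no pure-strategy equilibrium exists.

No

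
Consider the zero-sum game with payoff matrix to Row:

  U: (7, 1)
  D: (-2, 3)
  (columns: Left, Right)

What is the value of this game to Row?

23/11

Row minima: U → 1, D → -2; maximin = 1.
Column maxima: Left → 7, Right → 3; minimax = 3.
1 ≠ 3, so there is no saddle point; optimal play is mixed.
Let Row play U with probability p. Expected payoff against Left: 7p + (-2)(1−p) = 9p − 2; against Right: 1p + 3(1−p) = −2p + 3.
Setting these equal: 9p − 2 = −2p + 3 ⇒ 11p = 5 ⇒ p = 5/11, and the value is (9)·(5/11) − 2 = 23/11.
For Column: with q = P(Left), equating U's and D's payoffs gives 6q + 1 = −5q + 3 ⇒ q = 2/11.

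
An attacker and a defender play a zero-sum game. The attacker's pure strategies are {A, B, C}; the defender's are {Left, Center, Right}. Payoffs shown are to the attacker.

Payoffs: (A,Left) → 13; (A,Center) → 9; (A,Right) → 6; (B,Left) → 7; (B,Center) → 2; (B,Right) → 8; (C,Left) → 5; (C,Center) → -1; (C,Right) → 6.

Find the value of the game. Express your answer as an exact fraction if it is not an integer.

Row minima: A → 6, B → 2, C → -1; maximin = 6.
Column maxima: Left → 13, Center → 9, Right → 8; minimax = 8.
6 ≠ 8, so there is no saddle point; optimal play is mixed.
C is strictly dominated by B, so the attacker never plays it.
Left is strictly dominated by Center (it gives the attacker strictly more in every row), so the defender never plays it.
On the remaining 2×2 (A, B vs Center, Right):
Let the attacker play A with probability p. Expected payoff against Center: 9p + 2(1−p) = 7p + 2; against Right: 6p + 8(1−p) = −2p + 8.
Setting these equal: 7p + 2 = −2p + 8 ⇒ 9p = 6 ⇒ p = 2/3, and the value is (7)·(2/3) + 2 = 20/3.
For the defender: with q = P(Center), equating A's and B's payoffs gives 3q + 6 = −6q + 8 ⇒ q = 2/9.

20/3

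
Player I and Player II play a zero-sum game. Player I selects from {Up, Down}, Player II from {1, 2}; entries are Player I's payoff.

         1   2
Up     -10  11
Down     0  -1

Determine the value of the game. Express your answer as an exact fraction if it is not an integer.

-5/11

Row minima: Up → -10, Down → -1; maximin = -1.
Column maxima: 1 → 0, 2 → 11; minimax = 0.
-1 ≠ 0, so there is no saddle point; optimal play is mixed.
Let Player I play Up with probability p. Expected payoff against 1: (-10)p + 0(1−p) = −10p; against 2: 11p + (-1)(1−p) = 12p − 1.
Setting these equal: −10p = 12p − 1 ⇒ −22p = -1 ⇒ p = 1/22, and the value is (-10)·(1/22) = -5/11.
For Player II: with q = P(1), equating Up's and Down's payoffs gives −21q + 11 = q − 1 ⇒ q = 6/11.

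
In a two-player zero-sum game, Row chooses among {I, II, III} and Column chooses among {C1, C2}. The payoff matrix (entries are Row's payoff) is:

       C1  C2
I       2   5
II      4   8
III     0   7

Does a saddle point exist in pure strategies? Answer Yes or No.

Yes

Row minima: I → 2, II → 4, III → 0; maximin = 4.
Column maxima: C1 → 4, C2 → 8; minimax = 4.
maximin = minimax = 4, so a saddle point exists.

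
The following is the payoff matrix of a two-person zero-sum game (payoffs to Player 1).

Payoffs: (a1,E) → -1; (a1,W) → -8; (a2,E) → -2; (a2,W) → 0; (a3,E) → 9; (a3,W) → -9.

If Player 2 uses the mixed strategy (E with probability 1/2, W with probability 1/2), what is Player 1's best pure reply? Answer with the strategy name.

a3

Expected payoff of a1: (1/2)·(-1) + (1/2)·(-8) = -9/2.
Expected payoff of a2: (1/2)·(-2) + (1/2)·0 = -1.
Expected payoff of a3: (1/2)·9 + (1/2)·(-9) = 0.
The largest is 0, so Player 1's best response is a3.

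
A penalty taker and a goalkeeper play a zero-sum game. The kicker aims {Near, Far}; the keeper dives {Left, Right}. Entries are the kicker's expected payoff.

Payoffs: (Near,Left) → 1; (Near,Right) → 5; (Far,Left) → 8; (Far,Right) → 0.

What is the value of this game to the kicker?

Row minima: Near → 1, Far → 0; maximin = 1.
Column maxima: Left → 8, Right → 5; minimax = 5.
1 ≠ 5, so there is no saddle point; optimal play is mixed.
Let the kicker play Near with probability p. Expected payoff against Left: 1p + 8(1−p) = −7p + 8; against Right: 5p + 0(1−p) = 5p.
Setting these equal: −7p + 8 = 5p ⇒ −12p = -8 ⇒ p = 2/3, and the value is (-7)·(2/3) + 8 = 10/3.
For the keeper: with q = P(Left), equating Near's and Far's payoffs gives −4q + 5 = 8q ⇒ q = 5/12.

10/3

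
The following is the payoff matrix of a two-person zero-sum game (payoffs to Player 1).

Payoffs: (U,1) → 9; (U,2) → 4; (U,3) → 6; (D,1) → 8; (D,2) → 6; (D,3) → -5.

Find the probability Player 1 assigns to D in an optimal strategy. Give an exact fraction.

Row minima: U → 4, D → -5; maximin = 4.
Column maxima: 1 → 9, 2 → 6, 3 → 6; minimax = 6.
4 ≠ 6, so there is no saddle point; optimal play is mixed.
1 is strictly dominated by 2 (it gives Player 1 strictly more in every row), so Player 2 never plays it.
On the remaining 2×2 (U, D vs 2, 3):
Let Player 1 play U with probability p. Expected payoff against 2: 4p + 6(1−p) = −2p + 6; against 3: 6p + (-5)(1−p) = 11p − 5.
Setting these equal: −2p + 6 = 11p − 5 ⇒ −13p = -11 ⇒ p = 11/13, and the value is (-2)·(11/13) + 6 = 56/13.
For Player 2: with q = P(2), equating U's and D's payoffs gives −2q + 6 = 11q − 5 ⇒ q = 11/13.

2/13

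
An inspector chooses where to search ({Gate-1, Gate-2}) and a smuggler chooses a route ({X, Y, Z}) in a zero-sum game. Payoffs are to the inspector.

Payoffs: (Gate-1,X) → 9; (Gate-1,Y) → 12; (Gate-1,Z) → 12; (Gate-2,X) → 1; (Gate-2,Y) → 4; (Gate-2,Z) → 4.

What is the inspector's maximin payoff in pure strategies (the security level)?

Row minima: Gate-1 → 9, Gate-2 → 1.
The best of these is 9.

9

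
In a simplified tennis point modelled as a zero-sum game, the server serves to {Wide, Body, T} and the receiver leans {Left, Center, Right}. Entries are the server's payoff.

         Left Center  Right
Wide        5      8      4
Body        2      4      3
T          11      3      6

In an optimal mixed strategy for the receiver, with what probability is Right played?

Row minima: Wide → 4, Body → 2, T → 3; maximin = 4.
Column maxima: Left → 11, Center → 8, Right → 6; minimax = 6.
4 ≠ 6, so there is no saddle point; optimal play is mixed.
Body is strictly dominated by Wide, so the server never plays it.
With Body eliminated, Left is strictly dominated by Right (it gives the server strictly more in every remaining row), so the receiver never plays it.
On the remaining 2×2 (Wide, T vs Center, Right):
Let the server play Wide with probability p. Expected payoff against Center: 8p + 3(1−p) = 5p + 3; against Right: 4p + 6(1−p) = −2p + 6.
Setting these equal: 5p + 3 = −2p + 6 ⇒ 7p = 3 ⇒ p = 3/7, and the value is (5)·(3/7) + 3 = 36/7.
For the receiver: with q = P(Center), equating Wide's and T's payoffs gives 4q + 4 = −3q + 6 ⇒ q = 2/7.

5/7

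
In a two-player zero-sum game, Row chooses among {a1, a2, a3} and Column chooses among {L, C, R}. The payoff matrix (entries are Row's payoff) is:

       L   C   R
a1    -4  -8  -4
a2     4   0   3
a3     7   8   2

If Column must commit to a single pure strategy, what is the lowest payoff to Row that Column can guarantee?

Column maxima: L → 7, C → 8, R → 3.
The smallest of these is 3.

3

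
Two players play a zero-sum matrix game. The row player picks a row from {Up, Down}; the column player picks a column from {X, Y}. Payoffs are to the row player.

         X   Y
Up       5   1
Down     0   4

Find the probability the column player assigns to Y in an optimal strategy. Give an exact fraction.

5/8

Row minima: Up → 1, Down → 0; maximin = 1.
Column maxima: X → 5, Y → 4; minimax = 4.
1 ≠ 4, so there is no saddle point; optimal play is mixed.
Let the row player play Up with probability p. Expected payoff against X: 5p + 0(1−p) = 5p; against Y: 1p + 4(1−p) = −3p + 4.
Setting these equal: 5p = −3p + 4 ⇒ 8p = 4 ⇒ p = 1/2, and the value is (5)·(1/2) = 5/2.
For the column player: with q = P(X), equating Up's and Down's payoffs gives 4q + 1 = −4q + 4 ⇒ q = 3/8.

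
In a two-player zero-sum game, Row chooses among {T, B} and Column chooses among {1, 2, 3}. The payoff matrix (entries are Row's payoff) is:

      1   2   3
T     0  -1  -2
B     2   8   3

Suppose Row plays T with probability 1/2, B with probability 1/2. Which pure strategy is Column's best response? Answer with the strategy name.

If Column plays 1, Row's expected payoff is (1/2)·0 + (1/2)·2 = 1.
If Column plays 2, Row's expected payoff is (1/2)·(-1) + (1/2)·8 = 7/2.
If Column plays 3, Row's expected payoff is (1/2)·(-2) + (1/2)·3 = 1/2.
Column minimizes Row's payoff; the smallest is 1/2, so the best response is 3.

3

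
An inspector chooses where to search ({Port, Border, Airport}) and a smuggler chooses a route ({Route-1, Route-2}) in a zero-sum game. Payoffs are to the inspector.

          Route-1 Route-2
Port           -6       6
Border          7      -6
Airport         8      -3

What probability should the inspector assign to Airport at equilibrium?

Row minima: Port → -6, Border → -6, Airport → -3; maximin = -3.
Column maxima: Route-1 → 8, Route-2 → 6; minimax = 6.
-3 ≠ 6, so there is no saddle point; optimal play is mixed.
Border is strictly dominated by Airport, so the inspector never plays it.
On the remaining 2×2 (Port, Airport vs Route-1, Route-2):
Let the inspector play Port with probability p. Expected payoff against Route-1: (-6)p + 8(1−p) = −14p + 8; against Route-2: 6p + (-3)(1−p) = 9p − 3.
Setting these equal: −14p + 8 = 9p − 3 ⇒ −23p = -11 ⇒ p = 11/23, and the value is (-14)·(11/23) + 8 = 30/23.
For the smuggler: with q = P(Route-1), equating Port's and Airport's payoffs gives −12q + 6 = 11q − 3 ⇒ q = 9/23.

12/23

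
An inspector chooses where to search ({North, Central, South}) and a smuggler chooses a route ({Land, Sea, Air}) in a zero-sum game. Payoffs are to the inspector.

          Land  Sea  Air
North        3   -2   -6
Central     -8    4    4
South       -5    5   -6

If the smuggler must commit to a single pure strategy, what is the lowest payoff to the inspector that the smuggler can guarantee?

3

Column maxima: Land → 3, Sea → 5, Air → 4.
The smallest of these is 3.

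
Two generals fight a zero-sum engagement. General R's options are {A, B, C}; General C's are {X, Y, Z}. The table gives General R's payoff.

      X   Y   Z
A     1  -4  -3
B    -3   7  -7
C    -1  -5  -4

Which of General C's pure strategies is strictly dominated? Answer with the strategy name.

X

Z holds General R's payoff strictly below X in every row: -3 < 1, -7 < -3, -4 < -1.
So X is strictly dominated for General C.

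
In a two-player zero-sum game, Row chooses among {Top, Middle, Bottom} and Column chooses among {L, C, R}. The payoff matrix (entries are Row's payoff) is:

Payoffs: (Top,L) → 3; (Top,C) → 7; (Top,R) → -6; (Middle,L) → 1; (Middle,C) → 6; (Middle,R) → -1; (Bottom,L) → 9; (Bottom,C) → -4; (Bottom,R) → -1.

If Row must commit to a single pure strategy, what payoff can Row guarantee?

-1

Row minima: Top → -6, Middle → -1, Bottom → -4.
The best of these is -1.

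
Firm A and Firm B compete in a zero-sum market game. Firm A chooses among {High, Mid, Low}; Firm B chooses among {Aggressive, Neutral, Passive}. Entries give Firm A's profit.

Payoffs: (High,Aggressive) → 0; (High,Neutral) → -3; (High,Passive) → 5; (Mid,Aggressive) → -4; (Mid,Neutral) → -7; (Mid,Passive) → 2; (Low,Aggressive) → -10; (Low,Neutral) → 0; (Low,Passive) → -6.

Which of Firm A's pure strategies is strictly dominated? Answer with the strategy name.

Mid

High gives a strictly higher payoff than Mid against every column: 0 > -4, -3 > -7, 5 > 2.
So Mid is strictly dominated and Firm A never plays it.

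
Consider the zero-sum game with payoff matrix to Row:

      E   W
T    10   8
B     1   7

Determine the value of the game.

8

Row minima: T → 8, B → 1; maximin = 8.
Column maxima: E → 10, W → 8; minimax = 8.
Since maximin = minimax = 8, there is a saddle point and the value is 8.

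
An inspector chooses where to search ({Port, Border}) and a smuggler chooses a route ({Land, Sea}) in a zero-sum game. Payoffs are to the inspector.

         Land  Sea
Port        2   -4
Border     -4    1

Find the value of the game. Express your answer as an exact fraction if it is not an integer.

-14/11

Row minima: Port → -4, Border → -4; maximin = -4.
Column maxima: Land → 2, Sea → 1; minimax = 1.
-4 ≠ 1, so there is no saddle point; optimal play is mixed.
Let the inspector play Port with probability p. Expected payoff against Land: 2p + (-4)(1−p) = 6p − 4; against Sea: (-4)p + 1(1−p) = −5p + 1.
Setting these equal: 6p − 4 = −5p + 1 ⇒ 11p = 5 ⇒ p = 5/11, and the value is (6)·(5/11) − 4 = -14/11.
For the smuggler: with q = P(Land), equating Port's and Border's payoffs gives 6q − 4 = −5q + 1 ⇒ q = 5/11.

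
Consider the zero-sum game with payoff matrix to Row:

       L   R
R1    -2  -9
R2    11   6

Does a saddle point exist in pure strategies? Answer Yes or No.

Yes

Row minima: R1 → -9, R2 → 6; maximin = 6.
Column maxima: L → 11, R → 6; minimax = 6.
maximin = minimax = 6, so a saddle point exists.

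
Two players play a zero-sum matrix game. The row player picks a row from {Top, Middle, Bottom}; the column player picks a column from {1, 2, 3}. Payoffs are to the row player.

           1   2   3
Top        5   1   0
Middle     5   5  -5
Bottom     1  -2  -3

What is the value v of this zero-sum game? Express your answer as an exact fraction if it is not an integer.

0

Row minima: Top → 0, Middle → -5, Bottom → -3; maximin = 0.
Column maxima: 1 → 5, 2 → 5, 3 → 0; minimax = 0.
Since maximin = minimax = 0, there is a saddle point and the value is 0.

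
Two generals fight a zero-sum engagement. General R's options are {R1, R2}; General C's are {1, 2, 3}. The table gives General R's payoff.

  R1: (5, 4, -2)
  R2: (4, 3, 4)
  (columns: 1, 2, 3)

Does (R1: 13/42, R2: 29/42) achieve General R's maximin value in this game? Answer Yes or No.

No

Against 1 this mix gives (13/42)·5 + (29/42)·4 = 181/42.
Against 2 this mix gives (13/42)·4 + (29/42)·3 = 139/42.
Against 3 this mix gives (13/42)·(-2) + (29/42)·4 = 15/7.
General C will play 3, holding General R to 15/7. Shifting weight toward the row that does better against 3 would raise this floor (the equalizing mix achieves 22/7 against both 3 and 2), so the proposed strategy is not optimal.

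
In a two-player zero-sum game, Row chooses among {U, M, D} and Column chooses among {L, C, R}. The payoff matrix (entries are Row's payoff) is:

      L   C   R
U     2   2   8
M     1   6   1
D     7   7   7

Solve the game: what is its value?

7

Row minima: U → 2, M → 1, D → 7; maximin = 7.
Column maxima: L → 7, C → 7, R → 8; minimax = 7.
Since maximin = minimax = 7, there is a saddle point and the value is 7.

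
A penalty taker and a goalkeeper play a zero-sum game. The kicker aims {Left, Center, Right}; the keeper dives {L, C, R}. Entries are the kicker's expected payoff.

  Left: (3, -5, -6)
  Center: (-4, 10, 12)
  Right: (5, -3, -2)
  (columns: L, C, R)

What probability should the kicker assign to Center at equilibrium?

4/11

Row minima: Left → -6, Center → -4, Right → -3; maximin = -3.
Column maxima: L → 5, C → 10, R → 12; minimax = 5.
-3 ≠ 5, so there is no saddle point; optimal play is mixed.
Left is strictly dominated by Right, so the kicker never plays it.
With Left eliminated, R is strictly dominated by C (it gives the kicker strictly more in every remaining row), so the keeper never plays it.
On the remaining 2×2 (Center, Right vs L, C):
Let the kicker play Center with probability p. Expected payoff against L: (-4)p + 5(1−p) = −9p + 5; against C: 10p + (-3)(1−p) = 13p − 3.
Setting these equal: −9p + 5 = 13p − 3 ⇒ −22p = -8 ⇒ p = 4/11, and the value is (-9)·(4/11) + 5 = 19/11.
For the keeper: with q = P(L), equating Center's and Right's payoffs gives −14q + 10 = 8q − 3 ⇒ q = 13/22.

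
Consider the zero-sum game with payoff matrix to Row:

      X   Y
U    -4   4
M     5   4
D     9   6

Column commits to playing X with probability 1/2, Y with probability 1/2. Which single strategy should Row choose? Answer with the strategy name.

Expected payoff of U: (1/2)·(-4) + (1/2)·4 = 0.
Expected payoff of M: (1/2)·5 + (1/2)·4 = 9/2.
Expected payoff of D: (1/2)·9 + (1/2)·6 = 15/2.
The largest is 15/2, so Row's best response is D.

D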